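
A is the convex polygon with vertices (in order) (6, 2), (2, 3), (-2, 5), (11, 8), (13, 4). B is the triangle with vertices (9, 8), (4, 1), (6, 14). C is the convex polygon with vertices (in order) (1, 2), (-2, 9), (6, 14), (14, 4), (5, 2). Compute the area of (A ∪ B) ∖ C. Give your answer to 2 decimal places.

2.03

|A ∪ B| = 65.4288.
|(A ∪ B) ∩ C| = 63.401.
|(A ∪ B) ∖ C| = 65.4288 − 63.401 = 2.03.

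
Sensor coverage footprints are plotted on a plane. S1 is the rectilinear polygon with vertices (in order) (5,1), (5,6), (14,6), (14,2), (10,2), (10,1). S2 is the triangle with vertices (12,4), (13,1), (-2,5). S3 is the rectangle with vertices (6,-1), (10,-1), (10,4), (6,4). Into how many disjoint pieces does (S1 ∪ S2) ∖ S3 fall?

(S1 ∪ S2) ∖ S3 is a single connected region.

1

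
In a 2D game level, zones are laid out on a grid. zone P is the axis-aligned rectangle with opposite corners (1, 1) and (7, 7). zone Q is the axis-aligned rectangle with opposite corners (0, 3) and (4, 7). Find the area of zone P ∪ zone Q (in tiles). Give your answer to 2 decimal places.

40.00

By inclusion–exclusion:
Individual areas: |zone P| = 36, |zone Q| = 16.
|zone P∩zone Q|: x∈[1,4], y∈[3,7] → 3·4 = 12.
|zone P ∪ zone Q| = 52 − 12 = 40.00.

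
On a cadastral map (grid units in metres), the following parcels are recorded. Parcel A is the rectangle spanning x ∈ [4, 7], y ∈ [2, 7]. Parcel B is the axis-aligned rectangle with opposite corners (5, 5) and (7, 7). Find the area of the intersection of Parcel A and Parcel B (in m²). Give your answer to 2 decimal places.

|Parcel A∩Parcel B|: x∈[5,7], y∈[5,7] → 2·2 = 4.

4.00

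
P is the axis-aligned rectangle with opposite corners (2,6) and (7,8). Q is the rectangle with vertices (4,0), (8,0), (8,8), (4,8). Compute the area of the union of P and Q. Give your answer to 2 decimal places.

By inclusion–exclusion:
Individual areas: |P| = 10, |Q| = 32.
|P∩Q|: x∈[4,7], y∈[6,8] → 3·2 = 6.
|P ∪ Q| = 42 − 6 = 36.00.

36.00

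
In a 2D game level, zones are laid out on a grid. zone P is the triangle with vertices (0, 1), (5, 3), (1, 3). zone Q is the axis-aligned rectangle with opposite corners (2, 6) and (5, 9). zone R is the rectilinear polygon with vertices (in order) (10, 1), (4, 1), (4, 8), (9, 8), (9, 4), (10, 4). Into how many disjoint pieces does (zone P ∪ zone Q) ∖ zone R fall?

(zone P ∪ zone Q) ∖ zone R splits into 2 disjoint pieces (area 3.8, area 7).

2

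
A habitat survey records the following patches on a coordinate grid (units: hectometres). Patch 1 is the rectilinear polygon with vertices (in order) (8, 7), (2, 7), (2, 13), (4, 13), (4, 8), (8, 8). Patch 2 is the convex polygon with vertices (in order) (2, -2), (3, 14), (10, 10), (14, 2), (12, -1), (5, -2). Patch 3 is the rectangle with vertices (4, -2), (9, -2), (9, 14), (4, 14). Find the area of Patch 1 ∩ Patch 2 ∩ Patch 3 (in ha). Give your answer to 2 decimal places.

4.00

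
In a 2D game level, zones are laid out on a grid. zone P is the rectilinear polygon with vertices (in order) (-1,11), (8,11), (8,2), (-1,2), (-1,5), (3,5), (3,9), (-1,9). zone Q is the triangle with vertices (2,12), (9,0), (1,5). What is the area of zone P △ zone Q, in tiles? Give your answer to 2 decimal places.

|zone P| = 65, |zone Q| = 30.5, |zone P∩zone Q| = 21.2464.
|zone P △ zone Q| = |zone P| + |zone Q| − 2·|zone P∩zone Q| = 65 + 30.5 − 42.4929 = 53.01.

53.01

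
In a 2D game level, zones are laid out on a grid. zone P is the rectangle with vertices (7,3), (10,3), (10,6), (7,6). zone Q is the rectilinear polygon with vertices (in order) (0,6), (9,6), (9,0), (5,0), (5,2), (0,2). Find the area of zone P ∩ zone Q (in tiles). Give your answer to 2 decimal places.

6.00

The intersection is the polygon with vertices (9,6), (9,3), (7,3), (7,6).
By the shoelace formula its area is 6.00.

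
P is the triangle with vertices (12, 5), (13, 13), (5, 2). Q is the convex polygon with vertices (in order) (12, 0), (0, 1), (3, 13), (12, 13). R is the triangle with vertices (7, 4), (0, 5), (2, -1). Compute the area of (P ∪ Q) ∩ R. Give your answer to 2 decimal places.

The region (P ∪ Q) ∩ R is the polygon with vertices (1.371,0.886), (0.571,3.286), (0.966,4.862), (7,4), (3.692,0.692).
By the shoelace formula its area is 17.08.

17.08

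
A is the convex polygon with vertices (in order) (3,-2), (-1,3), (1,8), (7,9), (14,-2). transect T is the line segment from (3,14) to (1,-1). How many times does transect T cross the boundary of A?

2

The segment meets the boundary at (1.171,0.286), (2.227,8.205).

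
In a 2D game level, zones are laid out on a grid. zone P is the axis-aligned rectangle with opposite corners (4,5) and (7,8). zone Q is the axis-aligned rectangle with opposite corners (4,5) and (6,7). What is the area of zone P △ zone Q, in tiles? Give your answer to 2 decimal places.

|zone P∩zone Q|: x∈[4,6], y∈[5,7] → 2·2 = 4.
|zone P △ zone Q| = |zone P| + |zone Q| − 2·|zone P∩zone Q| = 9 + 4 − 8 = 5.00.

5.00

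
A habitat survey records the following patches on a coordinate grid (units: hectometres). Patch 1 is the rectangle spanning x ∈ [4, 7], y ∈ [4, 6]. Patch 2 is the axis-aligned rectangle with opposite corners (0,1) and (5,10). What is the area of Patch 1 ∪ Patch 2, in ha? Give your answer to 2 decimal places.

By inclusion–exclusion:
Individual areas: |Patch 1| = 6, |Patch 2| = 45.
|Patch 1∩Patch 2|: x∈[4,5], y∈[4,6] → 1·2 = 2.
|Patch 1 ∪ Patch 2| = 51 − 2 = 49.00.

49.00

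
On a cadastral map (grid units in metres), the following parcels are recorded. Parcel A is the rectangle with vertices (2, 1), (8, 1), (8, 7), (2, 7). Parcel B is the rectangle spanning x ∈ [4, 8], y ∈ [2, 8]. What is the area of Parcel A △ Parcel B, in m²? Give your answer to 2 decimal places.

|Parcel A∩Parcel B|: x∈[4,8], y∈[2,7] → 4·5 = 20.
|Parcel A △ Parcel B| = |Parcel A| + |Parcel B| − 2·|Parcel A∩Parcel B| = 36 + 24 − 40 = 20.00.

20.00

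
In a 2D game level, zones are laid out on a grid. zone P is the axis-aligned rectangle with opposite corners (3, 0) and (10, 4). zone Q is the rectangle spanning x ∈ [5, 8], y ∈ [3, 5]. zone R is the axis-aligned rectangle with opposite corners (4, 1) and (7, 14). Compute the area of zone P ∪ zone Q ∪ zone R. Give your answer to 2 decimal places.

By inclusion–exclusion:
Individual areas: |zone P| = 28, |zone Q| = 6, |zone R| = 39.
|zone P∩zone Q|: x∈[5,8], y∈[3,4] → 3·1 = 3.
|zone P∩zone R|: x∈[4,7], y∈[1,4] → 3·3 = 9.
|zone Q∩zone R|: x∈[5,7], y∈[3,5] → 2·2 = 4.
|zone P∩zone Q∩zone R| = 2.
|zone P ∪ zone Q ∪ zone R| = 73 − 16 + 2 = 59.00.

59.00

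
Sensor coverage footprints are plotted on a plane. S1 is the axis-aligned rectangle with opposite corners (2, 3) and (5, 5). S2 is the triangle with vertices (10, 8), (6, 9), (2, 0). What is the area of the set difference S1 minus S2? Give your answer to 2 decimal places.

3.56

|S1| = 6, |S1∩S2| = 2.4444.
|S1 ∖ S2| = |S1| − |S1∩S2| = 6 − 2.4444 = 3.56.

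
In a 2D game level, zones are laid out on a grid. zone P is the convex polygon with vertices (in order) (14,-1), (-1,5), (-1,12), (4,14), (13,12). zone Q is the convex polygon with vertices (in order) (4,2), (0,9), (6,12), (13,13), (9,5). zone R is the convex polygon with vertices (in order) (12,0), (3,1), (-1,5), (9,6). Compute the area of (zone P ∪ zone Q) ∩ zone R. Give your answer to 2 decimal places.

33.60

The region (zone P ∪ zone Q) ∩ zone R is the polygon with vertices (4,2), (3.259,3.296), (-1,5), (9,6), (12,0), (11.308,0.077), (5,2.6).
By the shoelace formula its area is 33.60.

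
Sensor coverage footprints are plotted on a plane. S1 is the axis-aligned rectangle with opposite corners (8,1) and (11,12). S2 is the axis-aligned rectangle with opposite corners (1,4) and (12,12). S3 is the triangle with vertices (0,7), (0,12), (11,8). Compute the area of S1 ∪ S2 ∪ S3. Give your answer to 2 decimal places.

101.77

By inclusion–exclusion:
Individual areas: |S1| = 33, |S2| = 88, |S3| = 27.5.
|S1∩S2|: x∈[8,11], y∈[4,12] → 3·8 = 24.
|S1∩S3| = 2.0455.
|S2∩S3| = 22.7273.
|S1∩S2∩S3| = 2.0455.
|S1 ∪ S2 ∪ S3| = 148.5 − 48.7727 + 2.0455 = 101.77.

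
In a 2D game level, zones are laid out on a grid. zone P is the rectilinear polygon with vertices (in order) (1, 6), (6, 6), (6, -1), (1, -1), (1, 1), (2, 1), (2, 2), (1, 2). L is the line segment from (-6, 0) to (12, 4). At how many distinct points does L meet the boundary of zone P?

2

The segment meets the boundary at (6,2.667), (2,1.778).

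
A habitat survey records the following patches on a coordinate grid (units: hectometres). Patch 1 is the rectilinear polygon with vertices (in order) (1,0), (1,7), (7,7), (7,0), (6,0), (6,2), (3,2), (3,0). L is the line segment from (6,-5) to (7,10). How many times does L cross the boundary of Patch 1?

2

The segment meets the boundary at (6.8,7), (6.333,0).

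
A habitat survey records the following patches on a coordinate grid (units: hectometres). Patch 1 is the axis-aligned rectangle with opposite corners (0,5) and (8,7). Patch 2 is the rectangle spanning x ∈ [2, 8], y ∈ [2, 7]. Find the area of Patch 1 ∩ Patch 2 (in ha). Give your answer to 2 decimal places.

|Patch 1∩Patch 2|: x∈[2,8], y∈[5,7] → 6·2 = 12.

12.00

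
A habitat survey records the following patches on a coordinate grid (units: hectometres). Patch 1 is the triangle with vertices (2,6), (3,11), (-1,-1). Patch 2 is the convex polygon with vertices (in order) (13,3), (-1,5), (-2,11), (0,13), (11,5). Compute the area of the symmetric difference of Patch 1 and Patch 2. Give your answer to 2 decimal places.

|Patch 1| = 4, |Patch 2| = 67, |Patch 1∩Patch 2| = 2.4565.
|Patch 1 △ Patch 2| = |Patch 1| + |Patch 2| − 2·|Patch 1∩Patch 2| = 4 + 67 − 4.913 = 66.09.

66.09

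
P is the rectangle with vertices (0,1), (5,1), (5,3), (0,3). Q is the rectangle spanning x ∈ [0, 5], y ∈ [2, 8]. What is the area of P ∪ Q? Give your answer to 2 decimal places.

35.00

By inclusion–exclusion:
Individual areas: |P| = 10, |Q| = 30.
|P∩Q|: x∈[0,5], y∈[2,3] → 5·1 = 5.
|P ∪ Q| = 40 − 5 = 35.00.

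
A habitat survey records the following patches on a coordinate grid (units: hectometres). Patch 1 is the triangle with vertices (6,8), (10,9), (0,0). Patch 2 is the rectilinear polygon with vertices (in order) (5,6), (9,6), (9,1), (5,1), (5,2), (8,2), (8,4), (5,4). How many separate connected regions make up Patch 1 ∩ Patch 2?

1

Patch 1 ∩ Patch 2 is a single connected region.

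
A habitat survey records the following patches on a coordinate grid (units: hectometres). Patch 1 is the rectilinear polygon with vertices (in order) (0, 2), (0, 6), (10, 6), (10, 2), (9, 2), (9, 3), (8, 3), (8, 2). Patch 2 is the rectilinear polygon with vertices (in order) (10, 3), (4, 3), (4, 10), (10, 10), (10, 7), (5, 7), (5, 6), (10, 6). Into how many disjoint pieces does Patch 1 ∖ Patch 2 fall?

2

Patch 1 ∖ Patch 2 splits into 2 disjoint pieces (area 20, area 1).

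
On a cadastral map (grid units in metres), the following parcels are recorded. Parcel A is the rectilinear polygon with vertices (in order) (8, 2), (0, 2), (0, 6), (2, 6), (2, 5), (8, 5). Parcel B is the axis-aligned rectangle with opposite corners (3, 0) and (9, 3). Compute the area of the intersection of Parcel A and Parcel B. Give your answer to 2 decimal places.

The intersection is the polygon with vertices (3,2), (3,3), (8,3), (8,2).
By the shoelace formula its area is 5.00.

5.00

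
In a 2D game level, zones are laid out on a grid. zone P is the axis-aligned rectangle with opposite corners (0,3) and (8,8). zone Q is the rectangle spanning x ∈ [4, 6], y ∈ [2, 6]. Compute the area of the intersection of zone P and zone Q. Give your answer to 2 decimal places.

|zone P∩zone Q|: x∈[4,6], y∈[3,6] → 2·3 = 6.

6.00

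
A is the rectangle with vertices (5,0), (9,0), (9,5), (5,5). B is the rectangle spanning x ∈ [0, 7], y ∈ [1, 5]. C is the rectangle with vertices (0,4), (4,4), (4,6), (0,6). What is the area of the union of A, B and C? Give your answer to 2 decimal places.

By inclusion–exclusion:
Individual areas: |A| = 20, |B| = 28, |C| = 8.
|A∩B|: x∈[5,7], y∈[1,5] → 2·4 = 8.
|A∩C| = 0 (no overlap).
|B∩C|: x∈[0,4], y∈[4,5] → 4·1 = 4.
|A∩B∩C| = 0.
|A ∪ B ∪ C| = 56 − 12 + 0 = 44.00.

44.00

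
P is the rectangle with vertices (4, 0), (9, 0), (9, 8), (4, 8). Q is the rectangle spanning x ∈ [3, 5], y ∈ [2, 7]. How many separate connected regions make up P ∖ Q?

P ∖ Q is a single connected region.

1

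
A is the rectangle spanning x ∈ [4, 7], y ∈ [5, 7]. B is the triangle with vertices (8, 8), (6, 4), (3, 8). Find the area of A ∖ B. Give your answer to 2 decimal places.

|A| = 6, |A∩B| = 4.7083.
|A ∖ B| = |A| − |A∩B| = 6 − 4.7083 = 1.29.

1.29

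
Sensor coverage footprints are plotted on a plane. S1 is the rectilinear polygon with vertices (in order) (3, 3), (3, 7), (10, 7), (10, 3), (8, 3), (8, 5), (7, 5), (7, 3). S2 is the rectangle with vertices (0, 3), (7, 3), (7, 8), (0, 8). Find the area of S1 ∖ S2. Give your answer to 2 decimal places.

10.00

|S1| = 26, |S1∩S2| = 16.
|S1 ∖ S2| = |S1| − |S1∩S2| = 26 − 16 = 10.00.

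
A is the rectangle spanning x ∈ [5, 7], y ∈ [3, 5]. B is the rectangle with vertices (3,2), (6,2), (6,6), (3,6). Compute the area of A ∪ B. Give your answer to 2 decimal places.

14.00

By inclusion–exclusion:
Individual areas: |A| = 4, |B| = 12.
|A∩B|: x∈[5,6], y∈[3,5] → 1·2 = 2.
|A ∪ B| = 16 − 2 = 14.00.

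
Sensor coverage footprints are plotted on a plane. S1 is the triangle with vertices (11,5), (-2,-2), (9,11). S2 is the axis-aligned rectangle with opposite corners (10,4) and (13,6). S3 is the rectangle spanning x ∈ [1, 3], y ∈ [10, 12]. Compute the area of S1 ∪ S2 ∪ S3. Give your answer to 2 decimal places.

54.90

By inclusion–exclusion:
Individual areas: |S1| = 46, |S2| = 6, |S3| = 4.
|S1∩S2| = 1.1026.
|S1∩S3| = 0.
|S2∩S3| = 0 (no overlap).
|S1∩S2∩S3| = 0.
|S1 ∪ S2 ∪ S3| = 56 − 1.1026 + 0 = 54.90.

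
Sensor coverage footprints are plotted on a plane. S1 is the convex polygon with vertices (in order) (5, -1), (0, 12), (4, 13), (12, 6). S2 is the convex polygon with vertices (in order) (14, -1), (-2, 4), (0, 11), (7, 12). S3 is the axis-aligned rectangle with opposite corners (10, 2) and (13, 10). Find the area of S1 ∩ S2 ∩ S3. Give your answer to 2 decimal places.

The intersection is the polygon with vertices (10.85,4.85), (10,4), (10,6.429).
By the shoelace formula its area is 1.03.

1.03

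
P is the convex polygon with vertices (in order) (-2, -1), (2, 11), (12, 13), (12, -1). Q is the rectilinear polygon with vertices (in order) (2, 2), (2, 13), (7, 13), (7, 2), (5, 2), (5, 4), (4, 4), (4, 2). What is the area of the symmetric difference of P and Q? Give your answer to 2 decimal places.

116.00

|P| = 154, |Q| = 53, |P∩Q| = 45.5.
|P △ Q| = |P| + |Q| − 2·|P∩Q| = 154 + 53 − 91 = 116.00.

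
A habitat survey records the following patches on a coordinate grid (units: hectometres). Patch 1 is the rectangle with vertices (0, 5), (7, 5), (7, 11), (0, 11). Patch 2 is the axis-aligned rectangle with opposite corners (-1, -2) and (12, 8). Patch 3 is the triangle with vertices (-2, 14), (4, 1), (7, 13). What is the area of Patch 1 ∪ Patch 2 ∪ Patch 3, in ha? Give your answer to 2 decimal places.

171.33

By inclusion–exclusion:
Individual areas: |Patch 1| = 42, |Patch 2| = 130, |Patch 3| = 55.5.
|Patch 1∩Patch 2|: x∈[0,7], y∈[5,8] → 7·3 = 21.
|Patch 1∩Patch 3| = 29.4744.
|Patch 2∩Patch 3| = 17.4327.
|Patch 1∩Patch 2∩Patch 3| = 11.7404.
|Patch 1 ∪ Patch 2 ∪ Patch 3| = 227.5 − 67.9071 + 11.7404 = 171.33.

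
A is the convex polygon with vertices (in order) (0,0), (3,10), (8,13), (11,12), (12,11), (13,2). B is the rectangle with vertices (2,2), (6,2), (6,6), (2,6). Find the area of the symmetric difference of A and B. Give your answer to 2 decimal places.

99.00

|A| = 115, |B| = 16, |A∩B| = 16.
|A △ B| = |A| + |B| − 2·|A∩B| = 115 + 16 − 32 = 99.00.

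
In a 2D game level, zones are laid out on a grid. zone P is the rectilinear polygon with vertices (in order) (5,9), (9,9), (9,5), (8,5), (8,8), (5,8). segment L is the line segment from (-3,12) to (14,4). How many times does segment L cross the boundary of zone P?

The segment meets the boundary at (9,6.353), (8,6.824), (5.5,8), (5,8.235).

4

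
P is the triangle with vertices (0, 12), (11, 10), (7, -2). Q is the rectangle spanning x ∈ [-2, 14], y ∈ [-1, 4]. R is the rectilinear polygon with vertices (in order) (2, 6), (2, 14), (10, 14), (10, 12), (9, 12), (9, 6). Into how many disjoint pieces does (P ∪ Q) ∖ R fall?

2

(P ∪ Q) ∖ R splits into 2 disjoint pieces (area 97.7803, area 3.6364).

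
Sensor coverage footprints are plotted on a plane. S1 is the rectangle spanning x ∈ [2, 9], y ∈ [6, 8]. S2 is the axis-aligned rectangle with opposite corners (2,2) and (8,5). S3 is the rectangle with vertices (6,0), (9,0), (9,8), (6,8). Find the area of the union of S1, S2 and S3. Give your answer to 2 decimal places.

44.00

By inclusion–exclusion:
Individual areas: |S1| = 14, |S2| = 18, |S3| = 24.
|S1∩S2| = 0 (no overlap).
|S1∩S3|: x∈[6,9], y∈[6,8] → 3·2 = 6.
|S2∩S3|: x∈[6,8], y∈[2,5] → 2·3 = 6.
|S1∩S2∩S3| = 0.
|S1 ∪ S2 ∪ S3| = 56 − 12 + 0 = 44.00.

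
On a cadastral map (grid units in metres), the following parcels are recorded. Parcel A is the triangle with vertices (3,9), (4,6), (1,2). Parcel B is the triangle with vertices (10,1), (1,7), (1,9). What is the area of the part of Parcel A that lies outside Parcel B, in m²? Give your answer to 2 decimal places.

4.36

|Parcel A| = 6.5, |Parcel A∩Parcel B| = 2.1414.
|Parcel A ∖ Parcel B| = |Parcel A| − |Parcel A∩Parcel B| = 6.5 − 2.1414 = 4.36.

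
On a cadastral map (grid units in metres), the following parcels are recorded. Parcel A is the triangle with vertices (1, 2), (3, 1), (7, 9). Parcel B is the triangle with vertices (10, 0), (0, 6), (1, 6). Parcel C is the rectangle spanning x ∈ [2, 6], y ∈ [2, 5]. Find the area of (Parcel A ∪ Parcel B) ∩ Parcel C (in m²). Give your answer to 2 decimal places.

6.30

|Parcel A ∪ Parcel B| = 12.4737.
|(Parcel A ∪ Parcel B) ∩ Parcel C| = 6.30.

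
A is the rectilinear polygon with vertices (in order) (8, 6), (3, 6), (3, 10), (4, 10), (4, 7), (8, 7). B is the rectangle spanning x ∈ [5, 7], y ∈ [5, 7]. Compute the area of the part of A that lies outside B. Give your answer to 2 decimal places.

|A| = 8, |A∩B| = 2.
|A ∖ B| = |A| − |A∩B| = 8 − 2 = 6.00.

6.00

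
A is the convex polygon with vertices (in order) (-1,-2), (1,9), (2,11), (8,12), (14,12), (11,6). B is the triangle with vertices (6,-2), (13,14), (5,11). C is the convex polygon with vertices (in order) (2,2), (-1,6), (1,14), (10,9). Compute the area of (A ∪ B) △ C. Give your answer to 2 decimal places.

|A ∪ B| = 118.9972.
|(A ∪ B) ∩ C| = 51.324.
|(A ∪ B) △ C| = 118.9972 + 67.5 − 102.6479 = 83.85.

83.85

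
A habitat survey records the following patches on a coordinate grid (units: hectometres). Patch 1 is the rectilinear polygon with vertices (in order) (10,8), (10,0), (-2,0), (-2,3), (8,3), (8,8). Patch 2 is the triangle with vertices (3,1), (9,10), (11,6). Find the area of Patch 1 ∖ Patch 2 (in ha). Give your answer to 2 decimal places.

37.63

|Patch 1| = 46, |Patch 1∩Patch 2| = 8.3667.
|Patch 1 ∖ Patch 2| = |Patch 1| − |Patch 1∩Patch 2| = 46 − 8.3667 = 37.63.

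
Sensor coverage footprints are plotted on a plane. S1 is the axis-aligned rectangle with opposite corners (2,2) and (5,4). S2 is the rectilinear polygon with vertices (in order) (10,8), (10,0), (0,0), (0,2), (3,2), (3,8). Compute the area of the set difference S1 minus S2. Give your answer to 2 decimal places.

2.00

|S1| = 6, |S1∩S2| = 4.
|S1 ∖ S2| = |S1| − |S1∩S2| = 6 − 4 = 2.00.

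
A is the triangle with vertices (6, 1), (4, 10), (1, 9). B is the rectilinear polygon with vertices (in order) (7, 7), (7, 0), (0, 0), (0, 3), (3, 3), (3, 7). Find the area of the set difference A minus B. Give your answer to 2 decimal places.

|A| = 14.5, |A∩B| = 6.8.
|A ∖ B| = |A| − |A∩B| = 14.5 − 6.8 = 7.70.

7.70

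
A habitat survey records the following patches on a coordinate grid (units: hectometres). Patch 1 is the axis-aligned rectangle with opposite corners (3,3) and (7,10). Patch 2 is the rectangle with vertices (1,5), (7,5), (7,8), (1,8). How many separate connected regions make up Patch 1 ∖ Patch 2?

2

Patch 1 ∖ Patch 2 splits into 2 disjoint pieces (area 8, area 8).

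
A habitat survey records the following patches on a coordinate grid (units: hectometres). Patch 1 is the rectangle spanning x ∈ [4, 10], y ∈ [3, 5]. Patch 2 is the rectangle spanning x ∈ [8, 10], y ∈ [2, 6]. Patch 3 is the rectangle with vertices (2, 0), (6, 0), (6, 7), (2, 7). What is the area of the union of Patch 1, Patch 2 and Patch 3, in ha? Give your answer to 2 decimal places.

40.00

By inclusion–exclusion:
Individual areas: |Patch 1| = 12, |Patch 2| = 8, |Patch 3| = 28.
|Patch 1∩Patch 2|: x∈[8,10], y∈[3,5] → 2·2 = 4.
|Patch 1∩Patch 3|: x∈[4,6], y∈[3,5] → 2·2 = 4.
|Patch 2∩Patch 3| = 0 (no overlap).
|Patch 1∩Patch 2∩Patch 3| = 0.
|Patch 1 ∪ Patch 2 ∪ Patch 3| = 48 − 8 + 0 = 40.00.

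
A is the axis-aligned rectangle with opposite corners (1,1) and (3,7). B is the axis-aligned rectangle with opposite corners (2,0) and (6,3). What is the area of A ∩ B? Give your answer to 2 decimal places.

|A∩B|: x∈[2,3], y∈[1,3] → 1·2 = 2.

2.00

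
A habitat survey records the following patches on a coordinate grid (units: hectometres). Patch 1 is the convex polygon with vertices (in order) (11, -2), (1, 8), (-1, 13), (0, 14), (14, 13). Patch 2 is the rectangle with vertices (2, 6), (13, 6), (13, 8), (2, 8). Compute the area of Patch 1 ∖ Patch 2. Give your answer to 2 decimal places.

113.90

|Patch 1| = 135, |Patch 1∩Patch 2| = 21.1.
|Patch 1 ∖ Patch 2| = |Patch 1| − |Patch 1∩Patch 2| = 135 − 21.1 = 113.90.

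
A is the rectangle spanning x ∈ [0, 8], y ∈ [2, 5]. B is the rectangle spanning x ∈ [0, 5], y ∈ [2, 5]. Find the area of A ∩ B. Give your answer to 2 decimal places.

15.00

|A∩B|: x∈[0,5], y∈[2,5] → 5·3 = 15.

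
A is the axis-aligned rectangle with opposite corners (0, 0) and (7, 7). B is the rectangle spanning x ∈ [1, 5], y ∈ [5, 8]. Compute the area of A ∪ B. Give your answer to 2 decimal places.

53.00

By inclusion–exclusion:
Individual areas: |A| = 49, |B| = 12.
|A∩B|: x∈[1,5], y∈[5,7] → 4·2 = 8.
|A ∪ B| = 61 − 8 = 53.00.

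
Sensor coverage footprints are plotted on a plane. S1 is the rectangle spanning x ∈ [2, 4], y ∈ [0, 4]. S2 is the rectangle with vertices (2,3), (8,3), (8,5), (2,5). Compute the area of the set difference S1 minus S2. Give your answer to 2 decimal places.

|S1∩S2|: x∈[2,4], y∈[3,4] → 2·1 = 2.
|S1| = 8.
|S1 ∖ S2| = |S1| − |S1∩S2| = 8 − 2 = 6.00.

6.00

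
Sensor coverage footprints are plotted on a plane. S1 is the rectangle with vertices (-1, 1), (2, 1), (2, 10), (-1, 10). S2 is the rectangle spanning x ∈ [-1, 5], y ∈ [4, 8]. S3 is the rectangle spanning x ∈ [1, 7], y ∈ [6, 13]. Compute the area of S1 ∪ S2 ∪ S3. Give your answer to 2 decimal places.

By inclusion–exclusion:
Individual areas: |S1| = 27, |S2| = 24, |S3| = 42.
|S1∩S2|: x∈[-1,2], y∈[4,8] → 3·4 = 12.
|S1∩S3|: x∈[1,2], y∈[6,10] → 1·4 = 4.
|S2∩S3|: x∈[1,5], y∈[6,8] → 4·2 = 8.
|S1∩S2∩S3| = 2.
|S1 ∪ S2 ∪ S3| = 93 − 24 + 2 = 71.00.

71.00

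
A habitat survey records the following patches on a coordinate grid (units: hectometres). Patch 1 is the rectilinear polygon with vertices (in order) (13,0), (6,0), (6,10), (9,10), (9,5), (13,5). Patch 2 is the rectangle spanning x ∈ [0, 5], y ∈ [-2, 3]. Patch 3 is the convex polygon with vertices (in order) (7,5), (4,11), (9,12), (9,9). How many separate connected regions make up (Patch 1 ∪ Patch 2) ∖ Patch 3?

(Patch 1 ∪ Patch 2) ∖ Patch 3 splits into 2 disjoint pieces (area 40, area 25).

2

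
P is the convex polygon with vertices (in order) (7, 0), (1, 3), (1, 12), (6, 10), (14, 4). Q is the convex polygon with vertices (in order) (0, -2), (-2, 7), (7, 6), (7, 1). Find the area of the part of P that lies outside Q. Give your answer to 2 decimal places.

|P| = 88, |P∩Q| = 28.4615.
|P ∖ Q| = |P| − |P∩Q| = 88 − 28.4615 = 59.54.

59.54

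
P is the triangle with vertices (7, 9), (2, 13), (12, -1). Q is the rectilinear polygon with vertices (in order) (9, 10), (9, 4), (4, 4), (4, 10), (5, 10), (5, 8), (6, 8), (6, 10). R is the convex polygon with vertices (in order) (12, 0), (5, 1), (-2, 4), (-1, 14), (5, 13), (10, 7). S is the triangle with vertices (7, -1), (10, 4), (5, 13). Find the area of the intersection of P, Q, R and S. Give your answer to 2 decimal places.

7.38

The intersection is the polygon with vertices (9,4), (8.429,4), (5.75,7.75), (5.714,8), (6,8), (6,9.8), (7,9), (9,5).
By the shoelace formula its area is 7.38.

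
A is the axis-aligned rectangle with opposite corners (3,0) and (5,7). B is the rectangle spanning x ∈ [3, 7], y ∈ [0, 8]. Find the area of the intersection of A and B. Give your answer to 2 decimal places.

14.00

|A∩B|: x∈[3,5], y∈[0,7] → 2·7 = 14.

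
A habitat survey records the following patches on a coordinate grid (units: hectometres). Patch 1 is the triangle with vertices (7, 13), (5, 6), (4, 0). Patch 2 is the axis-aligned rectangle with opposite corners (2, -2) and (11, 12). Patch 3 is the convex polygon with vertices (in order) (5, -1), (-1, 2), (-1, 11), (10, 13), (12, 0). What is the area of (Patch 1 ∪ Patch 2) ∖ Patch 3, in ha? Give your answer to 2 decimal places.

16.73

|Patch 1 ∪ Patch 2| = 126.0275.
|(Patch 1 ∪ Patch 2) ∩ Patch 3| = 109.3019.
|(Patch 1 ∪ Patch 2) ∖ Patch 3| = 126.0275 − 109.3019 = 16.73.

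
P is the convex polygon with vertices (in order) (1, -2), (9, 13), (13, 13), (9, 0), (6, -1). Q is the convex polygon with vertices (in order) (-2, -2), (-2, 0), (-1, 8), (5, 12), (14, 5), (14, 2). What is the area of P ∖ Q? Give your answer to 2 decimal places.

|P| = 79, |P∩Q| = 52.7022.
|P ∖ Q| = |P| − |P∩Q| = 79 − 52.7022 = 26.30.

26.30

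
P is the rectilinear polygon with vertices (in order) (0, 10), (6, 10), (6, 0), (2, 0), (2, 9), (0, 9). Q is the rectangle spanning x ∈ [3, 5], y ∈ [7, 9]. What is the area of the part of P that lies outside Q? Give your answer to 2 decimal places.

|P| = 42, |P∩Q| = 4.
|P ∖ Q| = |P| − |P∩Q| = 42 − 4 = 38.00.

38.00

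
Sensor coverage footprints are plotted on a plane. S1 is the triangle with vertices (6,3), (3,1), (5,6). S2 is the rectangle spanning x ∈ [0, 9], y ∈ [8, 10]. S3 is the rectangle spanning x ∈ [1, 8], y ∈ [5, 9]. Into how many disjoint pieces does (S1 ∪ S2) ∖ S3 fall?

2

(S1 ∪ S2) ∖ S3 splits into 2 disjoint pieces (area 5.1333, area 11).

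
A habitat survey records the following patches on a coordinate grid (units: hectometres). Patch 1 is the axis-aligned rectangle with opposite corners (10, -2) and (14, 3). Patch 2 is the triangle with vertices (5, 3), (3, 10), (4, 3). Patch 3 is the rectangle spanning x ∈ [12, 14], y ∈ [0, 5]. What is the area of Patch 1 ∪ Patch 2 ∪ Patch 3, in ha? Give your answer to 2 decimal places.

By inclusion–exclusion:
Individual areas: |Patch 1| = 20, |Patch 2| = 3.5, |Patch 3| = 10.
|Patch 1∩Patch 2| = 0.
|Patch 1∩Patch 3|: x∈[12,14], y∈[0,3] → 2·3 = 6.
|Patch 2∩Patch 3| = 0.
|Patch 1∩Patch 2∩Patch 3| = 0.
|Patch 1 ∪ Patch 2 ∪ Patch 3| = 33.5 − 6 + 0 = 27.50.

27.50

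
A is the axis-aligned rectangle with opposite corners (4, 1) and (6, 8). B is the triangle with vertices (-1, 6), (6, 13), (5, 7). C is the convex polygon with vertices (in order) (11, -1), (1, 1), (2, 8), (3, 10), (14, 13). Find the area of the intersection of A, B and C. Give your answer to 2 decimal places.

The intersection is the polygon with vertices (5.167,8), (5,7), (4,6.833), (4,8).
By the shoelace formula its area is 1.17.

1.17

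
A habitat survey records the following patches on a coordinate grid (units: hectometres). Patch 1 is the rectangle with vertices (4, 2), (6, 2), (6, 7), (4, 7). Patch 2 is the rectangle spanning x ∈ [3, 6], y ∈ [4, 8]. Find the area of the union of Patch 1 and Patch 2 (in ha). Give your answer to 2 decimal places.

By inclusion–exclusion:
Individual areas: |Patch 1| = 10, |Patch 2| = 12.
|Patch 1∩Patch 2|: x∈[4,6], y∈[4,7] → 2·3 = 6.
|Patch 1 ∪ Patch 2| = 22 − 6 = 16.00.

16.00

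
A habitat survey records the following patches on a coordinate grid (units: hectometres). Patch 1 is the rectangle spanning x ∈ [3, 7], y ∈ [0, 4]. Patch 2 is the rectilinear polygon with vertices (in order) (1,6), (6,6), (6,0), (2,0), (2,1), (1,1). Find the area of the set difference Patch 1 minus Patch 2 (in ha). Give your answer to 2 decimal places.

4.00

|Patch 1| = 16, |Patch 1∩Patch 2| = 12.
|Patch 1 ∖ Patch 2| = |Patch 1| − |Patch 1∩Patch 2| = 16 − 12 = 4.00.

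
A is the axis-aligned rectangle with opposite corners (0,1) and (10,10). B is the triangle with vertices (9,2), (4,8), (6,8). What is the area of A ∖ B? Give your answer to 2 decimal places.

|A| = 90, |A∩B| = 6.
|A ∖ B| = |A| − |A∩B| = 90 − 6 = 84.00.

84.00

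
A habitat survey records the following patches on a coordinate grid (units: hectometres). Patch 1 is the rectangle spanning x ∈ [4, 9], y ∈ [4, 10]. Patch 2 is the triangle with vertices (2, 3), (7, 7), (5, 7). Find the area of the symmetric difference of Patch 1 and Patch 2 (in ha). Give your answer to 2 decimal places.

|Patch 1| = 30, |Patch 2| = 4, |Patch 1∩Patch 2| = 2.9333.
|Patch 1 △ Patch 2| = |Patch 1| + |Patch 2| − 2·|Patch 1∩Patch 2| = 30 + 4 − 5.8667 = 28.13.

28.13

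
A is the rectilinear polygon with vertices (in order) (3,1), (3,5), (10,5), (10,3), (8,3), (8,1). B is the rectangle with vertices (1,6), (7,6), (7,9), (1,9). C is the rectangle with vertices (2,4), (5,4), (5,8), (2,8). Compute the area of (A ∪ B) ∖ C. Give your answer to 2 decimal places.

|A ∪ B| = 42.
|(A ∪ B) ∩ C| = 8.
|(A ∪ B) ∖ C| = 42 − 8 = 34.00.

34.00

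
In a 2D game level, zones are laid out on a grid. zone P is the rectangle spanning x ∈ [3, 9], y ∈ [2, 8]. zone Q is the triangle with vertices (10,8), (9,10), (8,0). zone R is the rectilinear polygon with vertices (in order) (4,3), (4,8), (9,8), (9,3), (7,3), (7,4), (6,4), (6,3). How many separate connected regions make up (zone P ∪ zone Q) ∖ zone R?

2

(zone P ∪ zone Q) ∖ zone R splits into 2 disjoint pieces (area 12.3, area 3.2).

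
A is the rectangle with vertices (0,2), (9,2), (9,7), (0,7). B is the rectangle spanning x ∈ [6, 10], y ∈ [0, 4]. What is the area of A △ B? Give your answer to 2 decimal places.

|A∩B|: x∈[6,9], y∈[2,4] → 3·2 = 6.
|A △ B| = |A| + |B| − 2·|A∩B| = 45 + 16 − 12 = 49.00.

49.00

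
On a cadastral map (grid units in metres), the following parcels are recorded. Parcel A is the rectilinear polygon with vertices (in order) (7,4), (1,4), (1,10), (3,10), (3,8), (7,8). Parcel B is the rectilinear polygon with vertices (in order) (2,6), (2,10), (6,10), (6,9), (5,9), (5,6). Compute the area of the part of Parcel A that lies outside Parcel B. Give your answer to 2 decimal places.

20.00

|Parcel A| = 28, |Parcel A∩Parcel B| = 8.
|Parcel A ∖ Parcel B| = |Parcel A| − |Parcel A∩Parcel B| = 28 − 8 = 20.00.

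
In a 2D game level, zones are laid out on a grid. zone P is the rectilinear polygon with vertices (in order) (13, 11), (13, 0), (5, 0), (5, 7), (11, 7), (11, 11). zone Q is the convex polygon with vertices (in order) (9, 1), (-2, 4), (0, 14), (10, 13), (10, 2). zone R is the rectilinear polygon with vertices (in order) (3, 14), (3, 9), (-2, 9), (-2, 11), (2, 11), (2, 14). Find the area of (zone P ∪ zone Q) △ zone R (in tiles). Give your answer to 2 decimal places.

152.98

|zone P ∪ zone Q| = 160.6818.
|(zone P ∪ zone Q) ∩ zone R| = 10.35.
|(zone P ∪ zone Q) △ zone R| = 160.6818 + 13 − 20.7 = 152.98.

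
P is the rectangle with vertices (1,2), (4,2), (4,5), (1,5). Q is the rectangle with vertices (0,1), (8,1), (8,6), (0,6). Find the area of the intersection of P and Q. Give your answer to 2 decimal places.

|P∩Q|: x∈[1,4], y∈[2,5] → 3·3 = 9.

9.00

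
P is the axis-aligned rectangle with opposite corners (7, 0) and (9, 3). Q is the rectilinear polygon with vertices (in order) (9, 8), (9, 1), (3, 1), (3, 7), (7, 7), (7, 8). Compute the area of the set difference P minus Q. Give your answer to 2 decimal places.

2.00

|P| = 6, |P∩Q| = 4.
|P ∖ Q| = |P| − |P∩Q| = 6 − 4 = 2.00.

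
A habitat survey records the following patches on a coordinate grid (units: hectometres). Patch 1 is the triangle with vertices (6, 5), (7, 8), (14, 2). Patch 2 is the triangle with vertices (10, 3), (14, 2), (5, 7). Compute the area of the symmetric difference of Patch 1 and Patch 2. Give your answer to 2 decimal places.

|Patch 1| = 13.5, |Patch 2| = 5.5, |Patch 1∩Patch 2| = 3.9797.
|Patch 1 △ Patch 2| = |Patch 1| + |Patch 2| − 2·|Patch 1∩Patch 2| = 13.5 + 5.5 − 7.9595 = 11.04.

11.04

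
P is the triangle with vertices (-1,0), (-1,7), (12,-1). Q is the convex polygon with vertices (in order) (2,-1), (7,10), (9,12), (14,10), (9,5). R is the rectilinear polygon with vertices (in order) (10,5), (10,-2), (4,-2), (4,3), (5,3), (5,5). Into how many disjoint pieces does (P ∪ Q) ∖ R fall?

2

(P ∪ Q) ∖ R splits into 2 disjoint pieces (area 65.1046, area 1.0769).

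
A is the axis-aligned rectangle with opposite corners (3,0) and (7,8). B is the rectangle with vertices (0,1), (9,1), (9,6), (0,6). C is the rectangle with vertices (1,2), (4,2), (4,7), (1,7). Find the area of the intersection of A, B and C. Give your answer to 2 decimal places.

The intersection is the polygon with vertices (3,6), (4,6), (4,2), (3,2).
By the shoelace formula its area is 4.00.

4.00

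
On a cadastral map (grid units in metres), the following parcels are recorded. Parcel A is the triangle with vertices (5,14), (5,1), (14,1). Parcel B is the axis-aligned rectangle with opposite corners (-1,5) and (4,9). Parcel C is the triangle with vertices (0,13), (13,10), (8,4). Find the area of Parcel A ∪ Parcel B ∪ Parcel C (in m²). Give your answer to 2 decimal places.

By inclusion–exclusion:
Individual areas: |Parcel A| = 58.5, |Parcel B| = 20, |Parcel C| = 46.5.
|Parcel A∩Parcel B| = 0.
|Parcel A∩Parcel C| = 22.5978.
|Parcel B∩Parcel C| = 0.1111.
|Parcel A∩Parcel B∩Parcel C| = 0.
|Parcel A ∪ Parcel B ∪ Parcel C| = 125 − 22.7089 + 0 = 102.29.

102.29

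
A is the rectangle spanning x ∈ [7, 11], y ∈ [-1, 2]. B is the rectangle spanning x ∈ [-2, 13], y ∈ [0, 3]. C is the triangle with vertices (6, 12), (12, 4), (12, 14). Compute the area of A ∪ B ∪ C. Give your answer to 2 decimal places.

79.00

By inclusion–exclusion:
Individual areas: |A| = 12, |B| = 45, |C| = 30.
|A∩B|: x∈[7,11], y∈[0,2] → 4·2 = 8.
|A∩C| = 0.
|B∩C| = 0.
|A∩B∩C| = 0.
|A ∪ B ∪ C| = 87 − 8 + 0 = 79.00.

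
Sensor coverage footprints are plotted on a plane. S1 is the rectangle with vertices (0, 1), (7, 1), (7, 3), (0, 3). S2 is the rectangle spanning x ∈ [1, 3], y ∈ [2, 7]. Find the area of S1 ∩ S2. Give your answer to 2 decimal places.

|S1∩S2|: x∈[1,3], y∈[2,3] → 2·1 = 2.

2.00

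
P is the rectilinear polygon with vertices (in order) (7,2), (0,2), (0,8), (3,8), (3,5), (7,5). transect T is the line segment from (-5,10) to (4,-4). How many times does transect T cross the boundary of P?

The segment meets the boundary at (0.143,2), (0,2.222).

2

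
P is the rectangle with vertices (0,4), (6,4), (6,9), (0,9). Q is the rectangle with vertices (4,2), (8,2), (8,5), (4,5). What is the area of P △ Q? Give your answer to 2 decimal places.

|P∩Q|: x∈[4,6], y∈[4,5] → 2·1 = 2.
|P △ Q| = |P| + |Q| − 2·|P∩Q| = 30 + 12 − 4 = 38.00.

38.00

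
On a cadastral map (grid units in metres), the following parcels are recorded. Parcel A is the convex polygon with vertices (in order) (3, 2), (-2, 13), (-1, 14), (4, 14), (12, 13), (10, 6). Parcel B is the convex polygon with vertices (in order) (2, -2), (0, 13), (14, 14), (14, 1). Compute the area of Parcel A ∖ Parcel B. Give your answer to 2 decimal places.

12.45

|Parcel A| = 107, |Parcel A∩Parcel B| = 94.5463.
|Parcel A ∖ Parcel B| = |Parcel A| − |Parcel A∩Parcel B| = 107 − 94.5463 = 12.45.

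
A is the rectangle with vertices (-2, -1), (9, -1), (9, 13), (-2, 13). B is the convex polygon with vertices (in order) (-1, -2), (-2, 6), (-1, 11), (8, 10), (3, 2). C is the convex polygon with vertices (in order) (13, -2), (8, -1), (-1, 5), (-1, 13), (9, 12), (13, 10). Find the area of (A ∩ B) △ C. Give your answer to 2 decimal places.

|A ∩ B| = 70.4375.
|(A ∩ B) ∩ C| = 49.8088.
|(A ∩ B) △ C| = 70.4375 + 158.5 − 99.6176 = 129.32.

129.32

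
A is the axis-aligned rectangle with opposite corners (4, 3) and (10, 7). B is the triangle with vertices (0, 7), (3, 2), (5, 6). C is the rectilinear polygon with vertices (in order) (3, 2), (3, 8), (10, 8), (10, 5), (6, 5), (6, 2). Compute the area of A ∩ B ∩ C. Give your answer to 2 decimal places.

The intersection is the polygon with vertices (5,6), (4,4), (4,6.2).
By the shoelace formula its area is 1.10.

1.10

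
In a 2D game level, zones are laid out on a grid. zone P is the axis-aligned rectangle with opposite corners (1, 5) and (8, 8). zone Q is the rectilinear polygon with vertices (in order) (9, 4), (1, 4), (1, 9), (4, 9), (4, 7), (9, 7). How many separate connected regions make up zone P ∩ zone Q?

1

zone P ∩ zone Q is a single connected region.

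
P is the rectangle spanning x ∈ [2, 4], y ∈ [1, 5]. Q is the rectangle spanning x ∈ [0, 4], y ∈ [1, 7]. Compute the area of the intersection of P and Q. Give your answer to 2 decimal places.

|P∩Q|: x∈[2,4], y∈[1,5] → 2·4 = 8.

8.00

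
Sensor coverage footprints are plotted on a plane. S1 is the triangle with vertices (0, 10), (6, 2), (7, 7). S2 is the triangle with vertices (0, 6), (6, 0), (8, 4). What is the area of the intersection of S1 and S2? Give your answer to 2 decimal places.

The intersection is the polygon with vertices (6,2), (3.692,5.077), (6.476,4.381).
By the shoelace formula its area is 3.48.

3.48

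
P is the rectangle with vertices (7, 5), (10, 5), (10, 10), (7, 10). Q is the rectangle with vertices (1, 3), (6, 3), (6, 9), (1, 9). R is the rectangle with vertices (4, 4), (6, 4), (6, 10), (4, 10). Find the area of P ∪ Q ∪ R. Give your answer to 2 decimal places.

47.00

By inclusion–exclusion:
Individual areas: |P| = 15, |Q| = 30, |R| = 12.
|P∩Q| = 0 (no overlap).
|P∩R| = 0 (no overlap).
|Q∩R|: x∈[4,6], y∈[4,9] → 2·5 = 10.
|P∩Q∩R| = 0.
|P ∪ Q ∪ R| = 57 − 10 + 0 = 47.00.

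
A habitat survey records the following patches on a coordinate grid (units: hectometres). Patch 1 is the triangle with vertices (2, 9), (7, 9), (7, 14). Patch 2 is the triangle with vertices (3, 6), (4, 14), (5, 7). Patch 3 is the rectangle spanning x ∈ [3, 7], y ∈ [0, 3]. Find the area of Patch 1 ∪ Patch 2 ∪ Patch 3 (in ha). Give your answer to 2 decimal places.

29.86

By inclusion–exclusion:
Individual areas: |Patch 1| = 12.5, |Patch 2| = 7.5, |Patch 3| = 12.
|Patch 1∩Patch 2| = 2.1429.
|Patch 1∩Patch 3| = 0.
|Patch 2∩Patch 3| = 0.
|Patch 1∩Patch 2∩Patch 3| = 0.
|Patch 1 ∪ Patch 2 ∪ Patch 3| = 32 − 2.1429 + 0 = 29.86.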